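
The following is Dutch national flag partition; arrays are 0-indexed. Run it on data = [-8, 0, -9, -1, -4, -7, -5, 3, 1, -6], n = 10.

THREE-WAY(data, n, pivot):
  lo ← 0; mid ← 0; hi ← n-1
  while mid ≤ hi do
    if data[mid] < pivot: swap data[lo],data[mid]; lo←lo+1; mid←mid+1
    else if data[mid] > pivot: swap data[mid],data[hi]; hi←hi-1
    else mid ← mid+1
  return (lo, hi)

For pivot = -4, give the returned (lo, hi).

lo=0 mid=0 hi=9
-8<-4: swap(0,0), lo=1 mid=1 ⇒ [-8, 0, -9, -1, -4, -7, -5, 3, 1, -6]
0>-4: swap(1,9), hi=8 ⇒ [-8, -6, -9, -1, -4, -7, -5, 3, 1, 0]
-6<-4: swap(1,1), lo=2 mid=2 ⇒ [-8, -6, -9, -1, -4, -7, -5, 3, 1, 0]
-9<-4: swap(2,2), lo=3 mid=3 ⇒ [-8, -6, -9, -1, -4, -7, -5, 3, 1, 0]
-1>-4: swap(3,8), hi=7 ⇒ [-8, -6, -9, 1, -4, -7, -5, 3, -1, 0]
1>-4: swap(3,7), hi=6 ⇒ [-8, -6, -9, 3, -4, -7, -5, 1, -1, 0]
3>-4: swap(3,6), hi=5 ⇒ [-8, -6, -9, -5, -4, -7, 3, 1, -1, 0]
-5<-4: swap(3,3), lo=4 mid=4 ⇒ [-8, -6, -9, -5, -4, -7, 3, 1, -1, 0]
-4=-4: mid=5
-7<-4: swap(4,5), lo=5 mid=6 ⇒ [-8, -6, -9, -5, -7, -4, 3, 1, -1, 0]
done. lo=5 hi=5; data=[-8, -6, -9, -5, -7, -4, 3, 1, -1, 0]

(5, 5)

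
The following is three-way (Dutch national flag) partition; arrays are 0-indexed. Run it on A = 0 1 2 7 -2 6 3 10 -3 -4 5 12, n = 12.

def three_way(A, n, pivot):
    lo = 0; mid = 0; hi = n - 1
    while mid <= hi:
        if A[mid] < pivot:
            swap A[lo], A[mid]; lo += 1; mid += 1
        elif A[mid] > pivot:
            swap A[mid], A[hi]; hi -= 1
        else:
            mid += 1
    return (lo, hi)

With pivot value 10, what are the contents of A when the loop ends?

lo=0 mid=0 hi=11
0<10: swap(0,0), lo=1 mid=1 ⇒ 0 1 2 7 -2 6 3 10 -3 -4 5 12
1<10: swap(1,1), lo=2 mid=2 ⇒ 0 1 2 7 -2 6 3 10 -3 -4 5 12
2<10: swap(2,2), lo=3 mid=3 ⇒ 0 1 2 7 -2 6 3 10 -3 -4 5 12
7<10: swap(3,3), lo=4 mid=4 ⇒ 0 1 2 7 -2 6 3 10 -3 -4 5 12
-2<10: swap(4,4), lo=5 mid=5 ⇒ 0 1 2 7 -2 6 3 10 -3 -4 5 12
6<10: swap(5,5), lo=6 mid=6 ⇒ 0 1 2 7 -2 6 3 10 -3 -4 5 12
3<10: swap(6,6), lo=7 mid=7 ⇒ 0 1 2 7 -2 6 3 10 -3 -4 5 12
10=10: mid=8
-3<10: swap(7,8), lo=8 mid=9 ⇒ 0 1 2 7 -2 6 3 -3 10 -4 5 12
-4<10: swap(8,9), lo=9 mid=10 ⇒ 0 1 2 7 -2 6 3 -3 -4 10 5 12
5<10: swap(9,10), lo=10 mid=11 ⇒ 0 1 2 7 -2 6 3 -3 -4 5 10 12
12>10: swap(11,11), hi=10 ⇒ 0 1 2 7 -2 6 3 -3 -4 5 10 12
done. lo=10 hi=10; A=0 1 2 7 -2 6 3 -3 -4 5 10 12

0 1 2 7 -2 6 3 -3 -4 5 10 12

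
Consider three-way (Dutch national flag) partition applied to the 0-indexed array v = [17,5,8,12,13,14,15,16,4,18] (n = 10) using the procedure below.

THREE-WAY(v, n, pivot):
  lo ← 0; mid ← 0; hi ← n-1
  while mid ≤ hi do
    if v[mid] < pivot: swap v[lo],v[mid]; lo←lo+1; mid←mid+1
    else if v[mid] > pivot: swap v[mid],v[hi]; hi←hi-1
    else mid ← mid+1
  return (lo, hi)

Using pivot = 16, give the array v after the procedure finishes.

[4,5,8,12,13,14,15,16,18,17]

lo=0 mid=0 hi=9
17>16: swap(0,9), hi=8 ⇒ [18,5,8,12,13,14,15,16,4,17]
18>16: swap(0,8), hi=7 ⇒ [4,5,8,12,13,14,15,16,18,17]
4<16: swap(0,0), lo=1 mid=1 ⇒ [4,5,8,12,13,14,15,16,18,17]
5<16: swap(1,1), lo=2 mid=2 ⇒ [4,5,8,12,13,14,15,16,18,17]
8<16: swap(2,2), lo=3 mid=3 ⇒ [4,5,8,12,13,14,15,16,18,17]
12<16: swap(3,3), lo=4 mid=4 ⇒ [4,5,8,12,13,14,15,16,18,17]
13<16: swap(4,4), lo=5 mid=5 ⇒ [4,5,8,12,13,14,15,16,18,17]
14<16: swap(5,5), lo=6 mid=6 ⇒ [4,5,8,12,13,14,15,16,18,17]
15<16: swap(6,6), lo=7 mid=7 ⇒ [4,5,8,12,13,14,15,16,18,17]
16=16: mid=8
done. lo=7 hi=7; v=[4,5,8,12,13,14,15,16,18,17]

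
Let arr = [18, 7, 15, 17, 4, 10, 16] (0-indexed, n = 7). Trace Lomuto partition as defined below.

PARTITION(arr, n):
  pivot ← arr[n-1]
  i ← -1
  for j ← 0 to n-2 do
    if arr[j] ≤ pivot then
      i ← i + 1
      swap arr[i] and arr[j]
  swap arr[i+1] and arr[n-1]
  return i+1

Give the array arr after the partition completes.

[7, 15, 4, 10, 16, 17, 18]

pivot = arr[6] = 16; i = -1
j=0: arr[0]=18 > 16 → no swap
j=1: arr[1]=7 ≤ 16 → i=0, swap arr[0],arr[1] → [7, 18, 15, 17, 4, 10, 16]
j=2: arr[2]=15 ≤ 16 → i=1, swap arr[1],arr[2] → [7, 15, 18, 17, 4, 10, 16]
j=3: arr[3]=17 > 16 → no swap
j=4: arr[4]=4 ≤ 16 → i=2, swap arr[2],arr[4] → [7, 15, 4, 17, 18, 10, 16]
j=5: arr[5]=10 ≤ 16 → i=3, swap arr[3],arr[5] → [7, 15, 4, 10, 18, 17, 16]
final swap arr[4],arr[6] → [7, 15, 4, 10, 16, 17, 18]; return 4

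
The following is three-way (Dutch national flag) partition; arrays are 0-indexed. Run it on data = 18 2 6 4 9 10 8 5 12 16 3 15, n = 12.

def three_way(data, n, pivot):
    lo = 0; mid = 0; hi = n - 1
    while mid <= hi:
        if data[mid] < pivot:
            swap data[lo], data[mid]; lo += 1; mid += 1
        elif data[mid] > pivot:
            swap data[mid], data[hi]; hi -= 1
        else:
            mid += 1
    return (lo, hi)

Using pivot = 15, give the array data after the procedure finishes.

pivot = 15; lo=0, mid=0, hi=11
data[mid]=18>15: swap data[0],data[11]; hi=10 → 15 2 6 4 9 10 8 5 12 16 3 18
data[mid]=15=15: mid=1
data[mid]=2<15: swap data[0],data[1]; lo=1,mid=2 → 2 15 6 4 9 10 8 5 12 16 3 18
data[mid]=6<15: swap data[1],data[2]; lo=2,mid=3 → 2 6 15 4 9 10 8 5 12 16 3 18
data[mid]=4<15: swap data[2],data[3]; lo=3,mid=4 → 2 6 4 15 9 10 8 5 12 16 3 18
data[mid]=9<15: swap data[3],data[4]; lo=4,mid=5 → 2 6 4 9 15 10 8 5 12 16 3 18
data[mid]=10<15: swap data[4],data[5]; lo=5,mid=6 → 2 6 4 9 10 15 8 5 12 16 3 18
data[mid]=8<15: swap data[5],data[6]; lo=6,mid=7 → 2 6 4 9 10 8 15 5 12 16 3 18
data[mid]=5<15: swap data[6],data[7]; lo=7,mid=8 → 2 6 4 9 10 8 5 15 12 16 3 18
data[mid]=12<15: swap data[7],data[8]; lo=8,mid=9 → 2 6 4 9 10 8 5 12 15 16 3 18
data[mid]=16>15: swap data[9],data[10]; hi=9 → 2 6 4 9 10 8 5 12 15 3 16 18
data[mid]=3<15: swap data[8],data[9]; lo=9,mid=10 → 2 6 4 9 10 8 5 12 3 15 16 18
end: lo=9, hi=9; data = 2 6 4 9 10 8 5 12 3 15 16 18

2 6 4 9 10 8 5 12 3 15 16 18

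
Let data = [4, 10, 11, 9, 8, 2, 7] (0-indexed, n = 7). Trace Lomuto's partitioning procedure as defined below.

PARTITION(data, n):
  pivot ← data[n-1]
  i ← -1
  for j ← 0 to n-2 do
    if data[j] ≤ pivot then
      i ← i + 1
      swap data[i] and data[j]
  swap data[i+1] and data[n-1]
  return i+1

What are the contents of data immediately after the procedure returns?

[4, 2, 7, 9, 8, 10, 11]

pivot=7, i=-1
j=0: 4≤7, i=0, swap(0,0) ⇒ [4, 10, 11, 9, 8, 2, 7]
j=1: 10>7, skip
j=2: 11>7, skip
j=3: 9>7, skip
j=4: 8>7, skip
j=5: 2≤7, i=1, swap(1,5) ⇒ [4, 2, 11, 9, 8, 10, 7]
swap(2,6) ⇒ [4, 2, 7, 9, 8, 10, 11]; return 2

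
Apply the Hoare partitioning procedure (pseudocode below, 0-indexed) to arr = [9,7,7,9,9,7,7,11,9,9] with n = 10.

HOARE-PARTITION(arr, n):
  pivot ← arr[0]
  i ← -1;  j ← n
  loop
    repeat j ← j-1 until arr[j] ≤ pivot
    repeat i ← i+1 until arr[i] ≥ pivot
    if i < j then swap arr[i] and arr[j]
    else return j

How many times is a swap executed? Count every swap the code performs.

3

pivot = arr[0] = 9; i = -1, j = 10
j→9 (arr[9]=9≤9), i→0 (arr[0]=9≥9); i<j, swap → [9,7,7,9,9,7,7,11,9,9]
j→8 (arr[8]=9≤9), i→3 (arr[3]=9≥9); i<j, swap → [9,7,7,9,9,7,7,11,9,9]
j→6 (arr[6]=7≤9), i→4 (arr[4]=9≥9); i<j, swap → [9,7,7,9,7,7,9,11,9,9]
j→5, i→6; i≥j, return j=5. arr = [9,7,7,9,7,7,9,11,9,9]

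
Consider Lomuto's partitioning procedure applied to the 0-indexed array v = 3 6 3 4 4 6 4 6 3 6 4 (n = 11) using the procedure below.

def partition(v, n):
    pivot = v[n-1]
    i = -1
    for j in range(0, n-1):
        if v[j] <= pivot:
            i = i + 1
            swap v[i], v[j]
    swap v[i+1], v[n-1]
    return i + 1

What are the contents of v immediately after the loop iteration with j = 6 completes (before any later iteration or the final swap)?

3 3 4 4 4 6 6 6 3 6 4

pivot=4, i=-1
j=0: 3≤4, i=0, swap(0,0) ⇒ 3 6 3 4 4 6 4 6 3 6 4
j=1: 6>4, skip
j=2: 3≤4, i=1, swap(1,2) ⇒ 3 3 6 4 4 6 4 6 3 6 4
j=3: 4≤4, i=2, swap(2,3) ⇒ 3 3 4 6 4 6 4 6 3 6 4
j=4: 4≤4, i=3, swap(3,4) ⇒ 3 3 4 4 6 6 4 6 3 6 4
j=5: 6>4, skip
j=6: 4≤4, i=4, swap(4,6) ⇒ 3 3 4 4 4 6 6 6 3 6 4
(after j=6) v = 3 3 4 4 4 6 6 6 3 6 4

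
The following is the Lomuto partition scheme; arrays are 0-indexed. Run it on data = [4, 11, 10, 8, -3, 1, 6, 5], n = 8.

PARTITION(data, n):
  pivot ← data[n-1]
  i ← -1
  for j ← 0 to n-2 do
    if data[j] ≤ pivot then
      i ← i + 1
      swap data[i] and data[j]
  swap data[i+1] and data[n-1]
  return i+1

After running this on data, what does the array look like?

pivot=5, i=-1
j=0: 4≤5, i=0, swap(0,0) ⇒ [4, 11, 10, 8, -3, 1, 6, 5]
j=1: 11>5, skip
j=2: 10>5, skip
j=3: 8>5, skip
j=4: -3≤5, i=1, swap(1,4) ⇒ [4, -3, 10, 8, 11, 1, 6, 5]
j=5: 1≤5, i=2, swap(2,5) ⇒ [4, -3, 1, 8, 11, 10, 6, 5]
j=6: 6>5, skip
swap(3,7) ⇒ [4, -3, 1, 5, 11, 10, 6, 8]; return 3

[4, -3, 1, 5, 11, 10, 6, 8]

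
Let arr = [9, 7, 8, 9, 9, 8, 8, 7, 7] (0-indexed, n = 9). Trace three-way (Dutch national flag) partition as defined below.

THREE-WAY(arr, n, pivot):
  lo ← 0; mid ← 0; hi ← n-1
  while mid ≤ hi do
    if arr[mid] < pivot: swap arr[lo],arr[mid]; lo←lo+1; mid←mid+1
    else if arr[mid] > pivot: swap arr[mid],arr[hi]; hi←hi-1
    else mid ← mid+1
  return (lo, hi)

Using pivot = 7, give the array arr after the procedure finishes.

pivot = 7; lo=0, mid=0, hi=8
arr[mid]=9>7: swap arr[0],arr[8]; hi=7 → [7, 7, 8, 9, 9, 8, 8, 7, 9]
arr[mid]=7=7: mid=1
arr[mid]=7=7: mid=2
arr[mid]=8>7: swap arr[2],arr[7]; hi=6 → [7, 7, 7, 9, 9, 8, 8, 8, 9]
arr[mid]=7=7: mid=3
arr[mid]=9>7: swap arr[3],arr[6]; hi=5 → [7, 7, 7, 8, 9, 8, 9, 8, 9]
arr[mid]=8>7: swap arr[3],arr[5]; hi=4 → [7, 7, 7, 8, 9, 8, 9, 8, 9]
arr[mid]=8>7: swap arr[3],arr[4]; hi=3 → [7, 7, 7, 9, 8, 8, 9, 8, 9]
arr[mid]=9>7: swap arr[3],arr[3]; hi=2 → [7, 7, 7, 9, 8, 8, 9, 8, 9]
end: lo=0, hi=2; arr = [7, 7, 7, 9, 8, 8, 9, 8, 9]

[7, 7, 7, 9, 8, 8, 9, 8, 9]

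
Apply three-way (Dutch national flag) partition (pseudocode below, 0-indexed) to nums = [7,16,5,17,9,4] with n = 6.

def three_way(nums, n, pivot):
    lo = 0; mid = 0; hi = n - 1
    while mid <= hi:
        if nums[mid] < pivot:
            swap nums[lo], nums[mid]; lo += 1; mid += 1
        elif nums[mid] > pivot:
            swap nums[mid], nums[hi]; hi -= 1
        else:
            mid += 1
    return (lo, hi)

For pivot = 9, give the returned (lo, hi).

lo=0 mid=0 hi=5
7<9: swap(0,0), lo=1 mid=1 ⇒ [7,16,5,17,9,4]
16>9: swap(1,5), hi=4 ⇒ [7,4,5,17,9,16]
4<9: swap(1,1), lo=2 mid=2 ⇒ [7,4,5,17,9,16]
5<9: swap(2,2), lo=3 mid=3 ⇒ [7,4,5,17,9,16]
17>9: swap(3,4), hi=3 ⇒ [7,4,5,9,17,16]
9=9: mid=4
done. lo=3 hi=3; nums=[7,4,5,9,17,16]

(3, 3)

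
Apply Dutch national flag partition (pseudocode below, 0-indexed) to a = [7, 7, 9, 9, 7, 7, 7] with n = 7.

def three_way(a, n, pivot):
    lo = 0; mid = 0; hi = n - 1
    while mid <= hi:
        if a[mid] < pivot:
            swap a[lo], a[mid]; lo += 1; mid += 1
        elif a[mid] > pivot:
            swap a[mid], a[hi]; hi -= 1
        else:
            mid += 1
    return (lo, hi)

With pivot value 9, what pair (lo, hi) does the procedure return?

(5, 6)

pivot = 9; lo=0, mid=0, hi=6
a[mid]=7<9: swap a[0],a[0]; lo=1,mid=1 → [7, 7, 9, 9, 7, 7, 7]
a[mid]=7<9: swap a[1],a[1]; lo=2,mid=2 → [7, 7, 9, 9, 7, 7, 7]
a[mid]=9=9: mid=3
a[mid]=9=9: mid=4
a[mid]=7<9: swap a[2],a[4]; lo=3,mid=5 → [7, 7, 7, 9, 9, 7, 7]
a[mid]=7<9: swap a[3],a[5]; lo=4,mid=6 → [7, 7, 7, 7, 9, 9, 7]
a[mid]=7<9: swap a[4],a[6]; lo=5,mid=7 → [7, 7, 7, 7, 7, 9, 9]
end: lo=5, hi=6; a = [7, 7, 7, 7, 7, 9, 9]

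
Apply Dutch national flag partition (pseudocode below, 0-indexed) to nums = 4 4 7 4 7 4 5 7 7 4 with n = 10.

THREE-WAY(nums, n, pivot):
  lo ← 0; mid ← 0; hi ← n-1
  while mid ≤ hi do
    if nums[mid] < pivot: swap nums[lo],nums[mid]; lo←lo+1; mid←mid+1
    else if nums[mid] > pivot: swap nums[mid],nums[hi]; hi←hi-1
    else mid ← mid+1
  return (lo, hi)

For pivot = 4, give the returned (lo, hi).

(0, 4)

lo=0 mid=0 hi=9
4=4: mid=1
4=4: mid=2
7>4: swap(2,9), hi=8 ⇒ 4 4 4 4 7 4 5 7 7 7
4=4: mid=3
4=4: mid=4
7>4: swap(4,8), hi=7 ⇒ 4 4 4 4 7 4 5 7 7 7
7>4: swap(4,7), hi=6 ⇒ 4 4 4 4 7 4 5 7 7 7
7>4: swap(4,6), hi=5 ⇒ 4 4 4 4 5 4 7 7 7 7
5>4: swap(4,5), hi=4 ⇒ 4 4 4 4 4 5 7 7 7 7
4=4: mid=5
done. lo=0 hi=4; nums=4 4 4 4 4 5 7 7 7 7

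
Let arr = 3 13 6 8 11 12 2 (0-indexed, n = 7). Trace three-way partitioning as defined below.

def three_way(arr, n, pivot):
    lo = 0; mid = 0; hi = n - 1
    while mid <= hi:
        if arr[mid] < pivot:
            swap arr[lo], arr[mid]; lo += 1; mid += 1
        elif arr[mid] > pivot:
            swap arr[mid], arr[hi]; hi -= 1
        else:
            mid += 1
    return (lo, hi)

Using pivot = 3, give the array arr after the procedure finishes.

pivot = 3; lo=0, mid=0, hi=6
arr[mid]=3=3: mid=1
arr[mid]=13>3: swap arr[1],arr[6]; hi=5 → 3 2 6 8 11 12 13
arr[mid]=2<3: swap arr[0],arr[1]; lo=1,mid=2 → 2 3 6 8 11 12 13
arr[mid]=6>3: swap arr[2],arr[5]; hi=4 → 2 3 12 8 11 6 13
arr[mid]=12>3: swap arr[2],arr[4]; hi=3 → 2 3 11 8 12 6 13
arr[mid]=11>3: swap arr[2],arr[3]; hi=2 → 2 3 8 11 12 6 13
arr[mid]=8>3: swap arr[2],arr[2]; hi=1 → 2 3 8 11 12 6 13
end: lo=1, hi=1; arr = 2 3 8 11 12 6 13

2 3 8 11 12 6 13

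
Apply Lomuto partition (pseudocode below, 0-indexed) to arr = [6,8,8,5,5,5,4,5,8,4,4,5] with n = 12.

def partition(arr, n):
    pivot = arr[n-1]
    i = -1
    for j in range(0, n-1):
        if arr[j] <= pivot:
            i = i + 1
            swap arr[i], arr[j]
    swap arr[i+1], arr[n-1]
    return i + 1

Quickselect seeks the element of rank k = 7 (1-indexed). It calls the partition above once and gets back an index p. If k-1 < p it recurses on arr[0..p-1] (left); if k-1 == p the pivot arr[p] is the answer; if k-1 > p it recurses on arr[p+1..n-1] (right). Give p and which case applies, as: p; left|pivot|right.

pivot=5, i=-1
j=0: 6>5, skip
j=1: 8>5, skip
j=2: 8>5, skip
j=3: 5≤5, i=0, swap(0,3) ⇒ [5,8,8,6,5,5,4,5,8,4,4,5]
j=4: 5≤5, i=1, swap(1,4) ⇒ [5,5,8,6,8,5,4,5,8,4,4,5]
j=5: 5≤5, i=2, swap(2,5) ⇒ [5,5,5,6,8,8,4,5,8,4,4,5]
j=6: 4≤5, i=3, swap(3,6) ⇒ [5,5,5,4,8,8,6,5,8,4,4,5]
j=7: 5≤5, i=4, swap(4,7) ⇒ [5,5,5,4,5,8,6,8,8,4,4,5]
j=8: 8>5, skip
j=9: 4≤5, i=5, swap(5,9) ⇒ [5,5,5,4,5,4,6,8,8,8,4,5]
j=10: 4≤5, i=6, swap(6,10) ⇒ [5,5,5,4,5,4,4,8,8,8,6,5]
swap(7,11) ⇒ [5,5,5,4,5,4,4,5,8,8,6,8]; return 7
p = 7; k-1 = 6 < 7 ⇒ left

7; left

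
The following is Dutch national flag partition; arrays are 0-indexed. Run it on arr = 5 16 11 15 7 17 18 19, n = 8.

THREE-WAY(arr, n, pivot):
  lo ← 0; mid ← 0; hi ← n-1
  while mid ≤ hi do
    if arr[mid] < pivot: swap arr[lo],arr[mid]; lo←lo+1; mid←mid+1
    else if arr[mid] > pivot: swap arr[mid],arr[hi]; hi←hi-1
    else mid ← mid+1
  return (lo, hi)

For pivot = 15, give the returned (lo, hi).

pivot = 15; lo=0, mid=0, hi=7
arr[mid]=5<15: swap arr[0],arr[0]; lo=1,mid=1 → 5 16 11 15 7 17 18 19
arr[mid]=16>15: swap arr[1],arr[7]; hi=6 → 5 19 11 15 7 17 18 16
arr[mid]=19>15: swap arr[1],arr[6]; hi=5 → 5 18 11 15 7 17 19 16
arr[mid]=18>15: swap arr[1],arr[5]; hi=4 → 5 17 11 15 7 18 19 16
arr[mid]=17>15: swap arr[1],arr[4]; hi=3 → 5 7 11 15 17 18 19 16
arr[mid]=7<15: swap arr[1],arr[1]; lo=2,mid=2 → 5 7 11 15 17 18 19 16
arr[mid]=11<15: swap arr[2],arr[2]; lo=3,mid=3 → 5 7 11 15 17 18 19 16
arr[mid]=15=15: mid=4
end: lo=3, hi=3; arr = 5 7 11 15 17 18 19 16

(3, 3)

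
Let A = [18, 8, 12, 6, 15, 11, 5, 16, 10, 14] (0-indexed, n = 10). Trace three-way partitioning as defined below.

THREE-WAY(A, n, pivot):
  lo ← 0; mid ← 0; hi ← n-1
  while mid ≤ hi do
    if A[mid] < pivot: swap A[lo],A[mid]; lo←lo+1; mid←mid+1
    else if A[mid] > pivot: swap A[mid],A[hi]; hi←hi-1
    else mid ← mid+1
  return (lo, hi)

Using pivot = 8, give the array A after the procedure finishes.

lo=0 mid=0 hi=9
18>8: swap(0,9), hi=8 ⇒ [14, 8, 12, 6, 15, 11, 5, 16, 10, 18]
14>8: swap(0,8), hi=7 ⇒ [10, 8, 12, 6, 15, 11, 5, 16, 14, 18]
10>8: swap(0,7), hi=6 ⇒ [16, 8, 12, 6, 15, 11, 5, 10, 14, 18]
16>8: swap(0,6), hi=5 ⇒ [5, 8, 12, 6, 15, 11, 16, 10, 14, 18]
5<8: swap(0,0), lo=1 mid=1 ⇒ [5, 8, 12, 6, 15, 11, 16, 10, 14, 18]
8=8: mid=2
12>8: swap(2,5), hi=4 ⇒ [5, 8, 11, 6, 15, 12, 16, 10, 14, 18]
11>8: swap(2,4), hi=3 ⇒ [5, 8, 15, 6, 11, 12, 16, 10, 14, 18]
15>8: swap(2,3), hi=2 ⇒ [5, 8, 6, 15, 11, 12, 16, 10, 14, 18]
6<8: swap(1,2), lo=2 mid=3 ⇒ [5, 6, 8, 15, 11, 12, 16, 10, 14, 18]
done. lo=2 hi=2; A=[5, 6, 8, 15, 11, 12, 16, 10, 14, 18]

[5, 6, 8, 15, 11, 12, 16, 10, 14, 18]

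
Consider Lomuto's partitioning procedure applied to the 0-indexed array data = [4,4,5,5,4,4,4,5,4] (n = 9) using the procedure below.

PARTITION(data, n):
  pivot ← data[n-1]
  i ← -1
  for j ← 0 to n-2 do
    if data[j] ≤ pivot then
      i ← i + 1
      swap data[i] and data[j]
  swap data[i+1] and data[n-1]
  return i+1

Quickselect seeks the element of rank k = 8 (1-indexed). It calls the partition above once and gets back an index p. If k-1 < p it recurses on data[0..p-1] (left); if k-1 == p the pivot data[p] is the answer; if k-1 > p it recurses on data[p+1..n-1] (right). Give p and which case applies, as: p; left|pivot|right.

5; right

pivot = data[8] = 4; i = -1
j=0: data[0]=4 ≤ 4 → i=0, swap data[0],data[0] (no change) → [4,4,5,5,4,4,4,5,4]
j=1: data[1]=4 ≤ 4 → i=1, swap data[1],data[1] (no change) → [4,4,5,5,4,4,4,5,4]
j=2: data[2]=5 > 4 → no swap
j=3: data[3]=5 > 4 → no swap
j=4: data[4]=4 ≤ 4 → i=2, swap data[2],data[4] → [4,4,4,5,5,4,4,5,4]
j=5: data[5]=4 ≤ 4 → i=3, swap data[3],data[5] → [4,4,4,4,5,5,4,5,4]
j=6: data[6]=4 ≤ 4 → i=4, swap data[4],data[6] → [4,4,4,4,4,5,5,5,4]
j=7: data[7]=5 > 4 → no swap
final swap data[5],data[8] → [4,4,4,4,4,4,5,5,5]; return 5
p = 5; k-1 = 7 > 5 ⇒ right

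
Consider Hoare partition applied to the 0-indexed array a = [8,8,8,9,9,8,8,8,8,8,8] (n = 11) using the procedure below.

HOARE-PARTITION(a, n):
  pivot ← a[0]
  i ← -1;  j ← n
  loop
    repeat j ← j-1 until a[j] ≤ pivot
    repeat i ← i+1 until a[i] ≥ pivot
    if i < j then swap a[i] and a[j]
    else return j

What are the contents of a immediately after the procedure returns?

pivot=8
j stops at 10 (8), i stops at 0 (8); swap ⇒ [8,8,8,9,9,8,8,8,8,8,8]
j stops at 9 (8), i stops at 1 (8); swap ⇒ [8,8,8,9,9,8,8,8,8,8,8]
j stops at 8 (8), i stops at 2 (8); swap ⇒ [8,8,8,9,9,8,8,8,8,8,8]
j stops at 7 (8), i stops at 3 (9); swap ⇒ [8,8,8,8,9,8,8,9,8,8,8]
j stops at 6 (8), i stops at 4 (9); swap ⇒ [8,8,8,8,8,8,9,9,8,8,8]
j stops at 5, i stops at 5; i≥j ⇒ return 5. a=[8,8,8,8,8,8,9,9,8,8,8]

[8,8,8,8,8,8,9,9,8,8,8]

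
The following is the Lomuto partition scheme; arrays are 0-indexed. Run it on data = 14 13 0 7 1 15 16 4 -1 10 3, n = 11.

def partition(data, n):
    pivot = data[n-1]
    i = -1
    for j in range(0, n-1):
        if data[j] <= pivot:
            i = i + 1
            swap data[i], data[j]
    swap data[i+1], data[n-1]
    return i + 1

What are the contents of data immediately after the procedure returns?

0 1 -1 3 13 15 16 4 14 10 7

pivot=3, i=-1
j=0: 14>3, skip
j=1: 13>3, skip
j=2: 0≤3, i=0, swap(0,2) ⇒ 0 13 14 7 1 15 16 4 -1 10 3
j=3: 7>3, skip
j=4: 1≤3, i=1, swap(1,4) ⇒ 0 1 14 7 13 15 16 4 -1 10 3
j=5: 15>3, skip
j=6: 16>3, skip
j=7: 4>3, skip
j=8: -1≤3, i=2, swap(2,8) ⇒ 0 1 -1 7 13 15 16 4 14 10 3
j=9: 10>3, skip
swap(3,10) ⇒ 0 1 -1 3 13 15 16 4 14 10 7; return 3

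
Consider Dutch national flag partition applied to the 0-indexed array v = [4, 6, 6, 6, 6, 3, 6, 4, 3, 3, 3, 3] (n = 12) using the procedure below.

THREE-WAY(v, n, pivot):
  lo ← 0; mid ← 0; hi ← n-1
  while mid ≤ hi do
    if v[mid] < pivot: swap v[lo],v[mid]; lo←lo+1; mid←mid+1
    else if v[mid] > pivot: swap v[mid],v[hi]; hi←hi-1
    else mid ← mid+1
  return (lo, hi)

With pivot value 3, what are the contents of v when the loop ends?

[3, 3, 3, 3, 3, 6, 4, 6, 6, 6, 6, 4]

pivot = 3; lo=0, mid=0, hi=11
v[mid]=4>3: swap v[0],v[11]; hi=10 → [3, 6, 6, 6, 6, 3, 6, 4, 3, 3, 3, 4]
v[mid]=3=3: mid=1
v[mid]=6>3: swap v[1],v[10]; hi=9 → [3, 3, 6, 6, 6, 3, 6, 4, 3, 3, 6, 4]
v[mid]=3=3: mid=2
v[mid]=6>3: swap v[2],v[9]; hi=8 → [3, 3, 3, 6, 6, 3, 6, 4, 3, 6, 6, 4]
v[mid]=3=3: mid=3
v[mid]=6>3: swap v[3],v[8]; hi=7 → [3, 3, 3, 3, 6, 3, 6, 4, 6, 6, 6, 4]
v[mid]=3=3: mid=4
v[mid]=6>3: swap v[4],v[7]; hi=6 → [3, 3, 3, 3, 4, 3, 6, 6, 6, 6, 6, 4]
v[mid]=4>3: swap v[4],v[6]; hi=5 → [3, 3, 3, 3, 6, 3, 4, 6, 6, 6, 6, 4]
v[mid]=6>3: swap v[4],v[5]; hi=4 → [3, 3, 3, 3, 3, 6, 4, 6, 6, 6, 6, 4]
v[mid]=3=3: mid=5
end: lo=0, hi=4; v = [3, 3, 3, 3, 3, 6, 4, 6, 6, 6, 6, 4]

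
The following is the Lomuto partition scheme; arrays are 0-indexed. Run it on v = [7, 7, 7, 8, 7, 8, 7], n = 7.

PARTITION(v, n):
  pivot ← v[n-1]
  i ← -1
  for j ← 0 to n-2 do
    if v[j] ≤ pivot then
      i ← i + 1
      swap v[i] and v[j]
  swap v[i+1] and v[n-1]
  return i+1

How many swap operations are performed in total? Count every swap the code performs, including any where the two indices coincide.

5

pivot = v[6] = 7; i = -1
j=0: v[0]=7 ≤ 7 → i=0, swap v[0],v[0] (no change) → [7, 7, 7, 8, 7, 8, 7]
j=1: v[1]=7 ≤ 7 → i=1, swap v[1],v[1] (no change) → [7, 7, 7, 8, 7, 8, 7]
j=2: v[2]=7 ≤ 7 → i=2, swap v[2],v[2] (no change) → [7, 7, 7, 8, 7, 8, 7]
j=3: v[3]=8 > 7 → no swap
j=4: v[4]=7 ≤ 7 → i=3, swap v[3],v[4] → [7, 7, 7, 7, 8, 8, 7]
j=5: v[5]=8 > 7 → no swap
final swap v[4],v[6] → [7, 7, 7, 7, 7, 8, 8]; return 4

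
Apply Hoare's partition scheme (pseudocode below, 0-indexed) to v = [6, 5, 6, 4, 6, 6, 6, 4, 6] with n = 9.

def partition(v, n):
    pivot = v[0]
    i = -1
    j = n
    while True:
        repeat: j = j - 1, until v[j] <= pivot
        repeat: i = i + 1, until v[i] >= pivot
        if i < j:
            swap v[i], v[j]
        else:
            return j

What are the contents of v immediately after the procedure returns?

pivot = v[0] = 6; i = -1, j = 9
j→8 (v[8]=6≤6), i→0 (v[0]=6≥6); i<j, swap → [6, 5, 6, 4, 6, 6, 6, 4, 6]
j→7 (v[7]=4≤6), i→2 (v[2]=6≥6); i<j, swap → [6, 5, 4, 4, 6, 6, 6, 6, 6]
j→6 (v[6]=6≤6), i→4 (v[4]=6≥6); i<j, swap → [6, 5, 4, 4, 6, 6, 6, 6, 6]
j→5, i→5; i≥j, return j=5. v = [6, 5, 4, 4, 6, 6, 6, 6, 6]

[6, 5, 4, 4, 6, 6, 6, 6, 6]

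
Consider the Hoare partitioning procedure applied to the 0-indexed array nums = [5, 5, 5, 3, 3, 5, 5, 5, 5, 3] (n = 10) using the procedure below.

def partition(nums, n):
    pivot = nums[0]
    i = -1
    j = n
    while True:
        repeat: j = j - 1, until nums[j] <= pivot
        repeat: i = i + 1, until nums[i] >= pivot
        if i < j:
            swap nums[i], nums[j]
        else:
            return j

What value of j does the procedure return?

5

pivot = nums[0] = 5; i = -1, j = 10
j→9 (nums[9]=3≤5), i→0 (nums[0]=5≥5); i<j, swap → [3, 5, 5, 3, 3, 5, 5, 5, 5, 5]
j→8 (nums[8]=5≤5), i→1 (nums[1]=5≥5); i<j, swap → [3, 5, 5, 3, 3, 5, 5, 5, 5, 5]
j→7 (nums[7]=5≤5), i→2 (nums[2]=5≥5); i<j, swap → [3, 5, 5, 3, 3, 5, 5, 5, 5, 5]
j→6 (nums[6]=5≤5), i→5 (nums[5]=5≥5); i<j, swap → [3, 5, 5, 3, 3, 5, 5, 5, 5, 5]
j→5, i→6; i≥j, return j=5. nums = [3, 5, 5, 3, 3, 5, 5, 5, 5, 5]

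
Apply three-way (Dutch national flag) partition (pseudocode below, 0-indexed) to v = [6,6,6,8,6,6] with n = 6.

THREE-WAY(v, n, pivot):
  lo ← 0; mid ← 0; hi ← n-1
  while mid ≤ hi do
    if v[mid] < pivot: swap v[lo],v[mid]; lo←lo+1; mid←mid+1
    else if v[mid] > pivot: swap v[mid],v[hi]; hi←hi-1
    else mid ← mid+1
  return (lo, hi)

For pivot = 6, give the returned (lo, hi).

pivot = 6; lo=0, mid=0, hi=5
v[mid]=6=6: mid=1
v[mid]=6=6: mid=2
v[mid]=6=6: mid=3
v[mid]=8>6: swap v[3],v[5]; hi=4 → [6,6,6,6,6,8]
v[mid]=6=6: mid=4
v[mid]=6=6: mid=5
end: lo=0, hi=4; v = [6,6,6,6,6,8]

(0, 4)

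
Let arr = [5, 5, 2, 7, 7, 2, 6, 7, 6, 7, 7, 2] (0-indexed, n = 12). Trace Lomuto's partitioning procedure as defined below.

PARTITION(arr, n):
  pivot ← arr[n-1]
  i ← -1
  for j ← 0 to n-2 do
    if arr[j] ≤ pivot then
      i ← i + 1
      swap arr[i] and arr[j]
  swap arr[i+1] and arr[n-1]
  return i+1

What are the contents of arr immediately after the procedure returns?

[2, 2, 2, 7, 7, 5, 6, 7, 6, 7, 7, 5]

pivot=2, i=-1
j=0: 5>2, skip
j=1: 5>2, skip
j=2: 2≤2, i=0, swap(0,2) ⇒ [2, 5, 5, 7, 7, 2, 6, 7, 6, 7, 7, 2]
j=3: 7>2, skip
j=4: 7>2, skip
j=5: 2≤2, i=1, swap(1,5) ⇒ [2, 2, 5, 7, 7, 5, 6, 7, 6, 7, 7, 2]
j=6: 6>2, skip
j=7: 7>2, skip
j=8: 6>2, skip
j=9: 7>2, skip
j=10: 7>2, skip
swap(2,11) ⇒ [2, 2, 2, 7, 7, 5, 6, 7, 6, 7, 7, 5]; return 2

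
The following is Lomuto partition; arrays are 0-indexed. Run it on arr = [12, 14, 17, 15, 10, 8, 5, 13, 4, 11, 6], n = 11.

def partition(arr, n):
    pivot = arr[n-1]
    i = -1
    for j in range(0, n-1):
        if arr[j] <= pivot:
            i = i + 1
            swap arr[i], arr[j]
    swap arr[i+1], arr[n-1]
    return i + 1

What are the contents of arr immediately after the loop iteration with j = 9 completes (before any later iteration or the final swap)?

pivot=6, i=-1
j=0: 12>6, skip
j=1: 14>6, skip
j=2: 17>6, skip
j=3: 15>6, skip
j=4: 10>6, skip
j=5: 8>6, skip
j=6: 5≤6, i=0, swap(0,6) ⇒ [5, 14, 17, 15, 10, 8, 12, 13, 4, 11, 6]
j=7: 13>6, skip
j=8: 4≤6, i=1, swap(1,8) ⇒ [5, 4, 17, 15, 10, 8, 12, 13, 14, 11, 6]
j=9: 11>6, skip
(after j=9) arr = [5, 4, 17, 15, 10, 8, 12, 13, 14, 11, 6]

[5, 4, 17, 15, 10, 8, 12, 13, 14, 11, 6]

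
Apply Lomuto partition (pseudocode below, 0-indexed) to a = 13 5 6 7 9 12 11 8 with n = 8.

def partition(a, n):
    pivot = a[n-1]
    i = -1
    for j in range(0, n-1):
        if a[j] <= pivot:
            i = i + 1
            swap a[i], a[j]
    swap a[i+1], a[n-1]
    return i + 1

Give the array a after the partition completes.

pivot=8, i=-1
j=0: 13>8, skip
j=1: 5≤8, i=0, swap(0,1) ⇒ 5 13 6 7 9 12 11 8
j=2: 6≤8, i=1, swap(1,2) ⇒ 5 6 13 7 9 12 11 8
j=3: 7≤8, i=2, swap(2,3) ⇒ 5 6 7 13 9 12 11 8
j=4: 9>8, skip
j=5: 12>8, skip
j=6: 11>8, skip
swap(3,7) ⇒ 5 6 7 8 9 12 11 13; return 3

5 6 7 8 9 12 11 13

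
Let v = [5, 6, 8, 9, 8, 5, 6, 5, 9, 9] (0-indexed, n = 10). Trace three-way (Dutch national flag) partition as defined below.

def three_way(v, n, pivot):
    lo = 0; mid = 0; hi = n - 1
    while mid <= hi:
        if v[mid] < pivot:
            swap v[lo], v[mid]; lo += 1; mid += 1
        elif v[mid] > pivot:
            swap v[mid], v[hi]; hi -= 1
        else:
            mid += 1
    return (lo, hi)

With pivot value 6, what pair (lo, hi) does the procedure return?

lo=0 mid=0 hi=9
5<6: swap(0,0), lo=1 mid=1 ⇒ [5, 6, 8, 9, 8, 5, 6, 5, 9, 9]
6=6: mid=2
8>6: swap(2,9), hi=8 ⇒ [5, 6, 9, 9, 8, 5, 6, 5, 9, 8]
9>6: swap(2,8), hi=7 ⇒ [5, 6, 9, 9, 8, 5, 6, 5, 9, 8]
9>6: swap(2,7), hi=6 ⇒ [5, 6, 5, 9, 8, 5, 6, 9, 9, 8]
5<6: swap(1,2), lo=2 mid=3 ⇒ [5, 5, 6, 9, 8, 5, 6, 9, 9, 8]
9>6: swap(3,6), hi=5 ⇒ [5, 5, 6, 6, 8, 5, 9, 9, 9, 8]
6=6: mid=4
8>6: swap(4,5), hi=4 ⇒ [5, 5, 6, 6, 5, 8, 9, 9, 9, 8]
5<6: swap(2,4), lo=3 mid=5 ⇒ [5, 5, 5, 6, 6, 8, 9, 9, 9, 8]
done. lo=3 hi=4; v=[5, 5, 5, 6, 6, 8, 9, 9, 9, 8]

(3, 4)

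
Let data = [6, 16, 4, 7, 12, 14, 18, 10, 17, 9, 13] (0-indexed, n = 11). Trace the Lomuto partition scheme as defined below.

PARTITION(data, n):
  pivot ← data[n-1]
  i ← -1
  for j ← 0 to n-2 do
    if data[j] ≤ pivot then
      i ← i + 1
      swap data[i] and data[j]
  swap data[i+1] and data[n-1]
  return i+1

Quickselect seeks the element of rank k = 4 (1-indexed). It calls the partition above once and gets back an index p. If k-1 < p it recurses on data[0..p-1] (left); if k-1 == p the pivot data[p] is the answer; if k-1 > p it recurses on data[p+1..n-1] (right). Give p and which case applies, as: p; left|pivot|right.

6; left

pivot = data[10] = 13; i = -1
j=0: data[0]=6 ≤ 13 → i=0, swap data[0],data[0] (no change) → [6, 16, 4, 7, 12, 14, 18, 10, 17, 9, 13]
j=1: data[1]=16 > 13 → no swap
j=2: data[2]=4 ≤ 13 → i=1, swap data[1],data[2] → [6, 4, 16, 7, 12, 14, 18, 10, 17, 9, 13]
j=3: data[3]=7 ≤ 13 → i=2, swap data[2],data[3] → [6, 4, 7, 16, 12, 14, 18, 10, 17, 9, 13]
j=4: data[4]=12 ≤ 13 → i=3, swap data[3],data[4] → [6, 4, 7, 12, 16, 14, 18, 10, 17, 9, 13]
j=5: data[5]=14 > 13 → no swap
j=6: data[6]=18 > 13 → no swap
j=7: data[7]=10 ≤ 13 → i=4, swap data[4],data[7] → [6, 4, 7, 12, 10, 14, 18, 16, 17, 9, 13]
j=8: data[8]=17 > 13 → no swap
j=9: data[9]=9 ≤ 13 → i=5, swap data[5],data[9] → [6, 4, 7, 12, 10, 9, 18, 16, 17, 14, 13]
final swap data[6],data[10] → [6, 4, 7, 12, 10, 9, 13, 16, 17, 14, 18]; return 6
p = 6; k-1 = 3 < 6 ⇒ left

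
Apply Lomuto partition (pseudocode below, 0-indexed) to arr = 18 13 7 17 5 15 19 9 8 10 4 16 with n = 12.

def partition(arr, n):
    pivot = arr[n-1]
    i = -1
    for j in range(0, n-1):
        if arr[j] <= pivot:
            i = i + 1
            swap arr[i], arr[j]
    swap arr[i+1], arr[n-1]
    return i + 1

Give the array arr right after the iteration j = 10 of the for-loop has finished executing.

13 7 5 15 9 8 10 4 17 19 18 16

pivot = arr[11] = 16; i = -1
j=0: arr[0]=18 > 16 → no swap
j=1: arr[1]=13 ≤ 16 → i=0, swap arr[0],arr[1] → 13 18 7 17 5 15 19 9 8 10 4 16
j=2: arr[2]=7 ≤ 16 → i=1, swap arr[1],arr[2] → 13 7 18 17 5 15 19 9 8 10 4 16
j=3: arr[3]=17 > 16 → no swap
j=4: arr[4]=5 ≤ 16 → i=2, swap arr[2],arr[4] → 13 7 5 17 18 15 19 9 8 10 4 16
j=5: arr[5]=15 ≤ 16 → i=3, swap arr[3],arr[5] → 13 7 5 15 18 17 19 9 8 10 4 16
j=6: arr[6]=19 > 16 → no swap
j=7: arr[7]=9 ≤ 16 → i=4, swap arr[4],arr[7] → 13 7 5 15 9 17 19 18 8 10 4 16
j=8: arr[8]=8 ≤ 16 → i=5, swap arr[5],arr[8] → 13 7 5 15 9 8 19 18 17 10 4 16
j=9: arr[9]=10 ≤ 16 → i=6, swap arr[6],arr[9] → 13 7 5 15 9 8 10 18 17 19 4 16
j=10: arr[10]=4 ≤ 16 → i=7, swap arr[7],arr[10] → 13 7 5 15 9 8 10 4 17 19 18 16
(after j=10) arr = 13 7 5 15 9 8 10 4 17 19 18 16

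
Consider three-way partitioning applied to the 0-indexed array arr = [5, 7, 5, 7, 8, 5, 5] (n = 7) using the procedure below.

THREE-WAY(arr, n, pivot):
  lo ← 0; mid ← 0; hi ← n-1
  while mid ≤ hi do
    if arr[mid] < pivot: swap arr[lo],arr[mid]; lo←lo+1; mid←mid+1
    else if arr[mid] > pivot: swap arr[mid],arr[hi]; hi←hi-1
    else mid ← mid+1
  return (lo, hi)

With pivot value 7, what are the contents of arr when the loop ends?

lo=0 mid=0 hi=6
5<7: swap(0,0), lo=1 mid=1 ⇒ [5, 7, 5, 7, 8, 5, 5]
7=7: mid=2
5<7: swap(1,2), lo=2 mid=3 ⇒ [5, 5, 7, 7, 8, 5, 5]
7=7: mid=4
8>7: swap(4,6), hi=5 ⇒ [5, 5, 7, 7, 5, 5, 8]
5<7: swap(2,4), lo=3 mid=5 ⇒ [5, 5, 5, 7, 7, 5, 8]
5<7: swap(3,5), lo=4 mid=6 ⇒ [5, 5, 5, 5, 7, 7, 8]
done. lo=4 hi=5; arr=[5, 5, 5, 5, 7, 7, 8]

[5, 5, 5, 5, 7, 7, 8]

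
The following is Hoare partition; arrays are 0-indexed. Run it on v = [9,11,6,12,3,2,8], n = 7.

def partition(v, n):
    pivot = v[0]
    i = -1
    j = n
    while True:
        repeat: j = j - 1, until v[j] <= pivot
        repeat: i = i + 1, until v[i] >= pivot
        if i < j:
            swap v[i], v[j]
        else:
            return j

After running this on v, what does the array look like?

pivot = v[0] = 9; i = -1, j = 7
j→6 (v[6]=8≤9), i→0 (v[0]=9≥9); i<j, swap → [8,11,6,12,3,2,9]
j→5 (v[5]=2≤9), i→1 (v[1]=11≥9); i<j, swap → [8,2,6,12,3,11,9]
j→4 (v[4]=3≤9), i→3 (v[3]=12≥9); i<j, swap → [8,2,6,3,12,11,9]
j→3, i→4; i≥j, return j=3. v = [8,2,6,3,12,11,9]

[8,2,6,3,12,11,9]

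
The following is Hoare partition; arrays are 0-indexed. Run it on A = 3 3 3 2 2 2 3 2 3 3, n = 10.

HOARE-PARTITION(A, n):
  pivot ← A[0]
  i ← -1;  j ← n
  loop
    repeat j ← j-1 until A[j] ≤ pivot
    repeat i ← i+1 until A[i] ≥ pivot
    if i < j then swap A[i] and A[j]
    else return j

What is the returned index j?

pivot = A[0] = 3; i = -1, j = 10
j→9 (A[9]=3≤3), i→0 (A[0]=3≥3); i<j, swap → 3 3 3 2 2 2 3 2 3 3
j→8 (A[8]=3≤3), i→1 (A[1]=3≥3); i<j, swap → 3 3 3 2 2 2 3 2 3 3
j→7 (A[7]=2≤3), i→2 (A[2]=3≥3); i<j, swap → 3 3 2 2 2 2 3 3 3 3
j→6, i→6; i≥j, return j=6. A = 3 3 2 2 2 2 3 3 3 3

6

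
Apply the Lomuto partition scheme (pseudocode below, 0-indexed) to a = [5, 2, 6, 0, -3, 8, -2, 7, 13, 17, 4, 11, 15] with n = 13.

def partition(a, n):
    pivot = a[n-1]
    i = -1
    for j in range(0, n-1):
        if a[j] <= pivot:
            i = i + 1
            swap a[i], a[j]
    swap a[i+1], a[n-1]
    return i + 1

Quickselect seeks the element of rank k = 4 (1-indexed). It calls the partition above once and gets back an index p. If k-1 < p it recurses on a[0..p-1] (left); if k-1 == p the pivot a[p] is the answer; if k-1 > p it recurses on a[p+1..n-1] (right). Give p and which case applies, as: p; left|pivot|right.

pivot = a[12] = 15; i = -1
j=0: a[0]=5 ≤ 15 → i=0, swap a[0],a[0] (no change) → [5, 2, 6, 0, -3, 8, -2, 7, 13, 17, 4, 11, 15]
j=1: a[1]=2 ≤ 15 → i=1, swap a[1],a[1] (no change) → [5, 2, 6, 0, -3, 8, -2, 7, 13, 17, 4, 11, 15]
j=2: a[2]=6 ≤ 15 → i=2, swap a[2],a[2] (no change) → [5, 2, 6, 0, -3, 8, -2, 7, 13, 17, 4, 11, 15]
j=3: a[3]=0 ≤ 15 → i=3, swap a[3],a[3] (no change) → [5, 2, 6, 0, -3, 8, -2, 7, 13, 17, 4, 11, 15]
j=4: a[4]=-3 ≤ 15 → i=4, swap a[4],a[4] (no change) → [5, 2, 6, 0, -3, 8, -2, 7, 13, 17, 4, 11, 15]
j=5: a[5]=8 ≤ 15 → i=5, swap a[5],a[5] (no change) → [5, 2, 6, 0, -3, 8, -2, 7, 13, 17, 4, 11, 15]
j=6: a[6]=-2 ≤ 15 → i=6, swap a[6],a[6] (no change) → [5, 2, 6, 0, -3, 8, -2, 7, 13, 17, 4, 11, 15]
j=7: a[7]=7 ≤ 15 → i=7, swap a[7],a[7] (no change) → [5, 2, 6, 0, -3, 8, -2, 7, 13, 17, 4, 11, 15]
j=8: a[8]=13 ≤ 15 → i=8, swap a[8],a[8] (no change) → [5, 2, 6, 0, -3, 8, -2, 7, 13, 17, 4, 11, 15]
j=9: a[9]=17 > 15 → no swap
j=10: a[10]=4 ≤ 15 → i=9, swap a[9],a[10] → [5, 2, 6, 0, -3, 8, -2, 7, 13, 4, 17, 11, 15]
j=11: a[11]=11 ≤ 15 → i=10, swap a[10],a[11] → [5, 2, 6, 0, -3, 8, -2, 7, 13, 4, 11, 17, 15]
final swap a[11],a[12] → [5, 2, 6, 0, -3, 8, -2, 7, 13, 4, 11, 15, 17]; return 11
p = 11; k-1 = 3 < 11 ⇒ left

11; left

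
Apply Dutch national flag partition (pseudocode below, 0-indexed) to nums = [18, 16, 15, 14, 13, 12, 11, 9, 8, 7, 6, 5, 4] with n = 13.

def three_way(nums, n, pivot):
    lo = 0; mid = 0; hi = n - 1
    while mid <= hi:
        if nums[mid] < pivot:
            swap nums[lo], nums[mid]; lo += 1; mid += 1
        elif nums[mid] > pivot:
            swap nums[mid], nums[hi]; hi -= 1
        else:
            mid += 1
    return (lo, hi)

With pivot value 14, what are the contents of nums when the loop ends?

pivot = 14; lo=0, mid=0, hi=12
nums[mid]=18>14: swap nums[0],nums[12]; hi=11 → [4, 16, 15, 14, 13, 12, 11, 9, 8, 7, 6, 5, 18]
nums[mid]=4<14: swap nums[0],nums[0]; lo=1,mid=1 → [4, 16, 15, 14, 13, 12, 11, 9, 8, 7, 6, 5, 18]
nums[mid]=16>14: swap nums[1],nums[11]; hi=10 → [4, 5, 15, 14, 13, 12, 11, 9, 8, 7, 6, 16, 18]
nums[mid]=5<14: swap nums[1],nums[1]; lo=2,mid=2 → [4, 5, 15, 14, 13, 12, 11, 9, 8, 7, 6, 16, 18]
nums[mid]=15>14: swap nums[2],nums[10]; hi=9 → [4, 5, 6, 14, 13, 12, 11, 9, 8, 7, 15, 16, 18]
nums[mid]=6<14: swap nums[2],nums[2]; lo=3,mid=3 → [4, 5, 6, 14, 13, 12, 11, 9, 8, 7, 15, 16, 18]
nums[mid]=14=14: mid=4
nums[mid]=13<14: swap nums[3],nums[4]; lo=4,mid=5 → [4, 5, 6, 13, 14, 12, 11, 9, 8, 7, 15, 16, 18]
nums[mid]=12<14: swap nums[4],nums[5]; lo=5,mid=6 → [4, 5, 6, 13, 12, 14, 11, 9, 8, 7, 15, 16, 18]
nums[mid]=11<14: swap nums[5],nums[6]; lo=6,mid=7 → [4, 5, 6, 13, 12, 11, 14, 9, 8, 7, 15, 16, 18]
nums[mid]=9<14: swap nums[6],nums[7]; lo=7,mid=8 → [4, 5, 6, 13, 12, 11, 9, 14, 8, 7, 15, 16, 18]
nums[mid]=8<14: swap nums[7],nums[8]; lo=8,mid=9 → [4, 5, 6, 13, 12, 11, 9, 8, 14, 7, 15, 16, 18]
nums[mid]=7<14: swap nums[8],nums[9]; lo=9,mid=10 → [4, 5, 6, 13, 12, 11, 9, 8, 7, 14, 15, 16, 18]
end: lo=9, hi=9; nums = [4, 5, 6, 13, 12, 11, 9, 8, 7, 14, 15, 16, 18]

[4, 5, 6, 13, 12, 11, 9, 8, 7, 14, 15, 16, 18]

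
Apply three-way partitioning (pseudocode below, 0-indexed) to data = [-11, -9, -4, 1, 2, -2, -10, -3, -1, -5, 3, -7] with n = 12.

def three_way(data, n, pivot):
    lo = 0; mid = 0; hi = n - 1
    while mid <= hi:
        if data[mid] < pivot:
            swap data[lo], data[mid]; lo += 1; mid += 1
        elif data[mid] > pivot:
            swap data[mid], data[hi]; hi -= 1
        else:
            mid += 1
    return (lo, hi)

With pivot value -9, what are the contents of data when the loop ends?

lo=0 mid=0 hi=11
-11<-9: swap(0,0), lo=1 mid=1 ⇒ [-11, -9, -4, 1, 2, -2, -10, -3, -1, -5, 3, -7]
-9=-9: mid=2
-4>-9: swap(2,11), hi=10 ⇒ [-11, -9, -7, 1, 2, -2, -10, -3, -1, -5, 3, -4]
-7>-9: swap(2,10), hi=9 ⇒ [-11, -9, 3, 1, 2, -2, -10, -3, -1, -5, -7, -4]
3>-9: swap(2,9), hi=8 ⇒ [-11, -9, -5, 1, 2, -2, -10, -3, -1, 3, -7, -4]
-5>-9: swap(2,8), hi=7 ⇒ [-11, -9, -1, 1, 2, -2, -10, -3, -5, 3, -7, -4]
-1>-9: swap(2,7), hi=6 ⇒ [-11, -9, -3, 1, 2, -2, -10, -1, -5, 3, -7, -4]
-3>-9: swap(2,6), hi=5 ⇒ [-11, -9, -10, 1, 2, -2, -3, -1, -5, 3, -7, -4]
-10<-9: swap(1,2), lo=2 mid=3 ⇒ [-11, -10, -9, 1, 2, -2, -3, -1, -5, 3, -7, -4]
1>-9: swap(3,5), hi=4 ⇒ [-11, -10, -9, -2, 2, 1, -3, -1, -5, 3, -7, -4]
-2>-9: swap(3,4), hi=3 ⇒ [-11, -10, -9, 2, -2, 1, -3, -1, -5, 3, -7, -4]
2>-9: swap(3,3), hi=2 ⇒ [-11, -10, -9, 2, -2, 1, -3, -1, -5, 3, -7, -4]
done. lo=2 hi=2; data=[-11, -10, -9, 2, -2, 1, -3, -1, -5, 3, -7, -4]

[-11, -10, -9, 2, -2, 1, -3, -1, -5, 3, -7, -4]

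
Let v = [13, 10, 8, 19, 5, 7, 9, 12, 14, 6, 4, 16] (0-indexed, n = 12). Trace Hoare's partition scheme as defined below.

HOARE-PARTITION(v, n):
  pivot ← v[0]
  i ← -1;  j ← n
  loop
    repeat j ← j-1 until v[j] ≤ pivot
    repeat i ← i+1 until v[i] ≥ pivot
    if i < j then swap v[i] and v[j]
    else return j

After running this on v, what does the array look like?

pivot=13
j stops at 10 (4), i stops at 0 (13); swap ⇒ [4, 10, 8, 19, 5, 7, 9, 12, 14, 6, 13, 16]
j stops at 9 (6), i stops at 3 (19); swap ⇒ [4, 10, 8, 6, 5, 7, 9, 12, 14, 19, 13, 16]
j stops at 7, i stops at 8; i≥j ⇒ return 7. v=[4, 10, 8, 6, 5, 7, 9, 12, 14, 19, 13, 16]

[4, 10, 8, 6, 5, 7, 9, 12, 14, 19, 13, 16]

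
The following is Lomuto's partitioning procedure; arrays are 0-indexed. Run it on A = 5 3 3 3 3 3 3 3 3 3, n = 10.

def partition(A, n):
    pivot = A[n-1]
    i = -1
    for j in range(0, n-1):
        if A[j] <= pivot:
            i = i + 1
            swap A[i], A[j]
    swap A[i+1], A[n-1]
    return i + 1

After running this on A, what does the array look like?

pivot = A[9] = 3; i = -1
j=0: A[0]=5 > 3 → no swap
j=1: A[1]=3 ≤ 3 → i=0, swap A[0],A[1] → 3 5 3 3 3 3 3 3 3 3
j=2: A[2]=3 ≤ 3 → i=1, swap A[1],A[2] → 3 3 5 3 3 3 3 3 3 3
j=3: A[3]=3 ≤ 3 → i=2, swap A[2],A[3] → 3 3 3 5 3 3 3 3 3 3
j=4: A[4]=3 ≤ 3 → i=3, swap A[3],A[4] → 3 3 3 3 5 3 3 3 3 3
j=5: A[5]=3 ≤ 3 → i=4, swap A[4],A[5] → 3 3 3 3 3 5 3 3 3 3
j=6: A[6]=3 ≤ 3 → i=5, swap A[5],A[6] → 3 3 3 3 3 3 5 3 3 3
j=7: A[7]=3 ≤ 3 → i=6, swap A[6],A[7] → 3 3 3 3 3 3 3 5 3 3
j=8: A[8]=3 ≤ 3 → i=7, swap A[7],A[8] → 3 3 3 3 3 3 3 3 5 3
final swap A[8],A[9] → 3 3 3 3 3 3 3 3 3 5; return 8

3 3 3 3 3 3 3 3 3 5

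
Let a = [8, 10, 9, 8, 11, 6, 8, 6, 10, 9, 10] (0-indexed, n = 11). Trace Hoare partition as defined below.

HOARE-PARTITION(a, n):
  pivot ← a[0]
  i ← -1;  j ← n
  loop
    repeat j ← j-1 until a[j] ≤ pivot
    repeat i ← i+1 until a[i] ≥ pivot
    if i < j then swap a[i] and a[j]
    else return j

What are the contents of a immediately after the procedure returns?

pivot = a[0] = 8; i = -1, j = 11
j→7 (a[7]=6≤8), i→0 (a[0]=8≥8); i<j, swap → [6, 10, 9, 8, 11, 6, 8, 8, 10, 9, 10]
j→6 (a[6]=8≤8), i→1 (a[1]=10≥8); i<j, swap → [6, 8, 9, 8, 11, 6, 10, 8, 10, 9, 10]
j→5 (a[5]=6≤8), i→2 (a[2]=9≥8); i<j, swap → [6, 8, 6, 8, 11, 9, 10, 8, 10, 9, 10]
j→3, i→3; i≥j, return j=3. a = [6, 8, 6, 8, 11, 9, 10, 8, 10, 9, 10]

[6, 8, 6, 8, 11, 9, 10, 8, 10, 9, 10]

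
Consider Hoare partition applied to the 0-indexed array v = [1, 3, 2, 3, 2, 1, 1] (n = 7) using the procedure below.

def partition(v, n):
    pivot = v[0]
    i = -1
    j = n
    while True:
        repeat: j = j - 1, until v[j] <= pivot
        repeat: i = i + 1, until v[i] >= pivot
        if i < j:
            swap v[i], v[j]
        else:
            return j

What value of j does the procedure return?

pivot = v[0] = 1; i = -1, j = 7
j→6 (v[6]=1≤1), i→0 (v[0]=1≥1); i<j, swap → [1, 3, 2, 3, 2, 1, 1]
j→5 (v[5]=1≤1), i→1 (v[1]=3≥1); i<j, swap → [1, 1, 2, 3, 2, 3, 1]
j→1, i→2; i≥j, return j=1. v = [1, 1, 2, 3, 2, 3, 1]

1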